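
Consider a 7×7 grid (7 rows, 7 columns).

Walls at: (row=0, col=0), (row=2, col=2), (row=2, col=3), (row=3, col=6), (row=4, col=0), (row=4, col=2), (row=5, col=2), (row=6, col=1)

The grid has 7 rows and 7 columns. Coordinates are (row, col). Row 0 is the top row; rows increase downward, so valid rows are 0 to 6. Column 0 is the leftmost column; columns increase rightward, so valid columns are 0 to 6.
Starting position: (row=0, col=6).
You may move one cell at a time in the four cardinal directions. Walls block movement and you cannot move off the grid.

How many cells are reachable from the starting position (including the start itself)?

BFS flood-fill from (row=0, col=6):
  Distance 0: (row=0, col=6)
  Distance 1: (row=0, col=5), (row=1, col=6)
  Distance 2: (row=0, col=4), (row=1, col=5), (row=2, col=6)
  Distance 3: (row=0, col=3), (row=1, col=4), (row=2, col=5)
  Distance 4: (row=0, col=2), (row=1, col=3), (row=2, col=4), (row=3, col=5)
  Distance 5: (row=0, col=1), (row=1, col=2), (row=3, col=4), (row=4, col=5)
  Distance 6: (row=1, col=1), (row=3, col=3), (row=4, col=4), (row=4, col=6), (row=5, col=5)
  Distance 7: (row=1, col=0), (row=2, col=1), (row=3, col=2), (row=4, col=3), (row=5, col=4), (row=5, col=6), (row=6, col=5)
  Distance 8: (row=2, col=0), (row=3, col=1), (row=5, col=3), (row=6, col=4), (row=6, col=6)
  Distance 9: (row=3, col=0), (row=4, col=1), (row=6, col=3)
  Distance 10: (row=5, col=1), (row=6, col=2)
  Distance 11: (row=5, col=0)
  Distance 12: (row=6, col=0)
Total reachable: 41 (grid has 41 open cells total)

Answer: Reachable cells: 41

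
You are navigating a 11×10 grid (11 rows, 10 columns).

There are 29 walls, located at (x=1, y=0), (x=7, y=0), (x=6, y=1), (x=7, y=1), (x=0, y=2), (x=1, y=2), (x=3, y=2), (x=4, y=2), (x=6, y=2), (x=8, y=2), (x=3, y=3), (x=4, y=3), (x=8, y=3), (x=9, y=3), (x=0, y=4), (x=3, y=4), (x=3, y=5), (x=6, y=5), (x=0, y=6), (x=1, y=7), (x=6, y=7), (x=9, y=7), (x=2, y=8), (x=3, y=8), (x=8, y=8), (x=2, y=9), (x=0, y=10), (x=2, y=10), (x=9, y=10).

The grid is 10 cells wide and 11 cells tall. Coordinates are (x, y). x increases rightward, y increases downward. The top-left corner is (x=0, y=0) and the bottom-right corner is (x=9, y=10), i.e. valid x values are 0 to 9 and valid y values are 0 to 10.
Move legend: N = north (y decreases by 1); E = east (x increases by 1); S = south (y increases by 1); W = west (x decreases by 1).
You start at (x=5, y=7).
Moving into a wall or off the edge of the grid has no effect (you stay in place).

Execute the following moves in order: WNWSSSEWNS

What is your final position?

Answer: Final position: (x=3, y=7)

Derivation:
Start: (x=5, y=7)
  W (west): (x=5, y=7) -> (x=4, y=7)
  N (north): (x=4, y=7) -> (x=4, y=6)
  W (west): (x=4, y=6) -> (x=3, y=6)
  S (south): (x=3, y=6) -> (x=3, y=7)
  S (south): blocked, stay at (x=3, y=7)
  S (south): blocked, stay at (x=3, y=7)
  E (east): (x=3, y=7) -> (x=4, y=7)
  W (west): (x=4, y=7) -> (x=3, y=7)
  N (north): (x=3, y=7) -> (x=3, y=6)
  S (south): (x=3, y=6) -> (x=3, y=7)
Final: (x=3, y=7)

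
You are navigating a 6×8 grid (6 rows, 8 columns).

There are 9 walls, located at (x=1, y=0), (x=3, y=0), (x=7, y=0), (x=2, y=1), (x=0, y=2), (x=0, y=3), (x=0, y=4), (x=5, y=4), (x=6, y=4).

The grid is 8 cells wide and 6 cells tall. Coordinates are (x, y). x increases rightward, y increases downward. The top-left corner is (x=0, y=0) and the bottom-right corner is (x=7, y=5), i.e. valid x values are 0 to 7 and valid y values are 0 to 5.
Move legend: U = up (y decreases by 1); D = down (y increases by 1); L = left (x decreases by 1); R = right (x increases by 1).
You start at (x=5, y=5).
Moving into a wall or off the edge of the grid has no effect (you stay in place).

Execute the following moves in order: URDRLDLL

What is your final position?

Answer: Final position: (x=4, y=5)

Derivation:
Start: (x=5, y=5)
  U (up): blocked, stay at (x=5, y=5)
  R (right): (x=5, y=5) -> (x=6, y=5)
  D (down): blocked, stay at (x=6, y=5)
  R (right): (x=6, y=5) -> (x=7, y=5)
  L (left): (x=7, y=5) -> (x=6, y=5)
  D (down): blocked, stay at (x=6, y=5)
  L (left): (x=6, y=5) -> (x=5, y=5)
  L (left): (x=5, y=5) -> (x=4, y=5)
Final: (x=4, y=5)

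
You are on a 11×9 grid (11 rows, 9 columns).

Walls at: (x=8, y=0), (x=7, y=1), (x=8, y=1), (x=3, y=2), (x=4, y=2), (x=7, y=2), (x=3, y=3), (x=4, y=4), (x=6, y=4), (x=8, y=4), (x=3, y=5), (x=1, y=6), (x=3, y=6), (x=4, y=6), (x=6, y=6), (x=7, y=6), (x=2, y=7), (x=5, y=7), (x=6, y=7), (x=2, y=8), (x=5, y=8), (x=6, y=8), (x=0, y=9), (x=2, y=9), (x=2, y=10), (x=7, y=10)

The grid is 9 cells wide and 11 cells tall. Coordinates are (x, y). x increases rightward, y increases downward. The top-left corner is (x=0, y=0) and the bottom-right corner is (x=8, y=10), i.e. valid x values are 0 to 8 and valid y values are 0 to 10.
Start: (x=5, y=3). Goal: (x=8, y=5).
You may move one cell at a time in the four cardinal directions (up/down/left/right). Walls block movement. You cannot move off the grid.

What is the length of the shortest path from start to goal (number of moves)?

BFS from (x=5, y=3) until reaching (x=8, y=5):
  Distance 0: (x=5, y=3)
  Distance 1: (x=5, y=2), (x=4, y=3), (x=6, y=3), (x=5, y=4)
  Distance 2: (x=5, y=1), (x=6, y=2), (x=7, y=3), (x=5, y=5)
  Distance 3: (x=5, y=0), (x=4, y=1), (x=6, y=1), (x=8, y=3), (x=7, y=4), (x=4, y=5), (x=6, y=5), (x=5, y=6)
  Distance 4: (x=4, y=0), (x=6, y=0), (x=3, y=1), (x=8, y=2), (x=7, y=5)
  Distance 5: (x=3, y=0), (x=7, y=0), (x=2, y=1), (x=8, y=5)  <- goal reached here
One shortest path (5 moves): (x=5, y=3) -> (x=6, y=3) -> (x=7, y=3) -> (x=7, y=4) -> (x=7, y=5) -> (x=8, y=5)

Answer: Shortest path length: 5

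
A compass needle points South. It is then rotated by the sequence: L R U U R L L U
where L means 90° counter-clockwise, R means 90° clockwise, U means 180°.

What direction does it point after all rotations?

Answer: Final heading: West

Derivation:
Start: South
  L (left (90° counter-clockwise)) -> East
  R (right (90° clockwise)) -> South
  U (U-turn (180°)) -> North
  U (U-turn (180°)) -> South
  R (right (90° clockwise)) -> West
  L (left (90° counter-clockwise)) -> South
  L (left (90° counter-clockwise)) -> East
  U (U-turn (180°)) -> West
Final: West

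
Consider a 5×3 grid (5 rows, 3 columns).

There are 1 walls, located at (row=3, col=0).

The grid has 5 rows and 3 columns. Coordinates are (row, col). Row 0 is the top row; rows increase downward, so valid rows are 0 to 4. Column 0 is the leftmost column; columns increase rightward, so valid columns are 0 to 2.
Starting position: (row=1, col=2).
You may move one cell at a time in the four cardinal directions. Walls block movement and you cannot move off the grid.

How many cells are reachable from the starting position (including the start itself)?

Answer: Reachable cells: 14

Derivation:
BFS flood-fill from (row=1, col=2):
  Distance 0: (row=1, col=2)
  Distance 1: (row=0, col=2), (row=1, col=1), (row=2, col=2)
  Distance 2: (row=0, col=1), (row=1, col=0), (row=2, col=1), (row=3, col=2)
  Distance 3: (row=0, col=0), (row=2, col=0), (row=3, col=1), (row=4, col=2)
  Distance 4: (row=4, col=1)
  Distance 5: (row=4, col=0)
Total reachable: 14 (grid has 14 open cells total)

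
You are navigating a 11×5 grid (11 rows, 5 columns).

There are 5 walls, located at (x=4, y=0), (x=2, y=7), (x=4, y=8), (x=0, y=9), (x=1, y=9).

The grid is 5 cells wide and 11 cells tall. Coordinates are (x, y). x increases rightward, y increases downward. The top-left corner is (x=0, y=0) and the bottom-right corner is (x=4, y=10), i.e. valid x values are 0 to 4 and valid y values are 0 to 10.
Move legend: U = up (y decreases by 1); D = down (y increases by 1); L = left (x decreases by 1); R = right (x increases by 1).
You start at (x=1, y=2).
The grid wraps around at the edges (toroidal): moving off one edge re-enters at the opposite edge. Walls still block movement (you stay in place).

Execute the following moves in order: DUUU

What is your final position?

Answer: Final position: (x=1, y=0)

Derivation:
Start: (x=1, y=2)
  D (down): (x=1, y=2) -> (x=1, y=3)
  U (up): (x=1, y=3) -> (x=1, y=2)
  U (up): (x=1, y=2) -> (x=1, y=1)
  U (up): (x=1, y=1) -> (x=1, y=0)
Final: (x=1, y=0)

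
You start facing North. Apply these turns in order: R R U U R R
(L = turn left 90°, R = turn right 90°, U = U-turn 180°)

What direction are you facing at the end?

Answer: Final heading: North

Derivation:
Start: North
  R (right (90° clockwise)) -> East
  R (right (90° clockwise)) -> South
  U (U-turn (180°)) -> North
  U (U-turn (180°)) -> South
  R (right (90° clockwise)) -> West
  R (right (90° clockwise)) -> North
Final: North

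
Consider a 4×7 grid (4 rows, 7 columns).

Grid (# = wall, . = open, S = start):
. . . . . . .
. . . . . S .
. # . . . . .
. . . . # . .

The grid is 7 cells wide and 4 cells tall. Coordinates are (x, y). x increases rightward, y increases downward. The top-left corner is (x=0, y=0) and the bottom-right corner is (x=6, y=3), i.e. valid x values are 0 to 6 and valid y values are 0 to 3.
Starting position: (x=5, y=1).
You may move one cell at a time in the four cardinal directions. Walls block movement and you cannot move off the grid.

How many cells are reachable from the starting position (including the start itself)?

Answer: Reachable cells: 26

Derivation:
BFS flood-fill from (x=5, y=1):
  Distance 0: (x=5, y=1)
  Distance 1: (x=5, y=0), (x=4, y=1), (x=6, y=1), (x=5, y=2)
  Distance 2: (x=4, y=0), (x=6, y=0), (x=3, y=1), (x=4, y=2), (x=6, y=2), (x=5, y=3)
  Distance 3: (x=3, y=0), (x=2, y=1), (x=3, y=2), (x=6, y=3)
  Distance 4: (x=2, y=0), (x=1, y=1), (x=2, y=2), (x=3, y=3)
  Distance 5: (x=1, y=0), (x=0, y=1), (x=2, y=3)
  Distance 6: (x=0, y=0), (x=0, y=2), (x=1, y=3)
  Distance 7: (x=0, y=3)
Total reachable: 26 (grid has 26 open cells total)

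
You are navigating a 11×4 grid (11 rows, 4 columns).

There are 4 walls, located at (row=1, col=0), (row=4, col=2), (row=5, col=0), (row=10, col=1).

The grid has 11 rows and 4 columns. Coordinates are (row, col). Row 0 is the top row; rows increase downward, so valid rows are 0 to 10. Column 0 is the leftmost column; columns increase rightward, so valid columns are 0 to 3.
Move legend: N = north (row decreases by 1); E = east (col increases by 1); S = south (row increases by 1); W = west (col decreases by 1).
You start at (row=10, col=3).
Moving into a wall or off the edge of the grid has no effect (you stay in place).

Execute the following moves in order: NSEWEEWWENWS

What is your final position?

Answer: Final position: (row=10, col=2)

Derivation:
Start: (row=10, col=3)
  N (north): (row=10, col=3) -> (row=9, col=3)
  S (south): (row=9, col=3) -> (row=10, col=3)
  E (east): blocked, stay at (row=10, col=3)
  W (west): (row=10, col=3) -> (row=10, col=2)
  E (east): (row=10, col=2) -> (row=10, col=3)
  E (east): blocked, stay at (row=10, col=3)
  W (west): (row=10, col=3) -> (row=10, col=2)
  W (west): blocked, stay at (row=10, col=2)
  E (east): (row=10, col=2) -> (row=10, col=3)
  N (north): (row=10, col=3) -> (row=9, col=3)
  W (west): (row=9, col=3) -> (row=9, col=2)
  S (south): (row=9, col=2) -> (row=10, col=2)
Final: (row=10, col=2)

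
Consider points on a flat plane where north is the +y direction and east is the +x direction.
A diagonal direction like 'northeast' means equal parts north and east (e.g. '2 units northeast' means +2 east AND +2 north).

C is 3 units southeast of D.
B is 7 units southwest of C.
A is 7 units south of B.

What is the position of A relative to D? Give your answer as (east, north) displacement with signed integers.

Answer: A is at (east=-4, north=-17) relative to D.

Derivation:
Place D at the origin (east=0, north=0).
  C is 3 units southeast of D: delta (east=+3, north=-3); C at (east=3, north=-3).
  B is 7 units southwest of C: delta (east=-7, north=-7); B at (east=-4, north=-10).
  A is 7 units south of B: delta (east=+0, north=-7); A at (east=-4, north=-17).
Therefore A relative to D: (east=-4, north=-17).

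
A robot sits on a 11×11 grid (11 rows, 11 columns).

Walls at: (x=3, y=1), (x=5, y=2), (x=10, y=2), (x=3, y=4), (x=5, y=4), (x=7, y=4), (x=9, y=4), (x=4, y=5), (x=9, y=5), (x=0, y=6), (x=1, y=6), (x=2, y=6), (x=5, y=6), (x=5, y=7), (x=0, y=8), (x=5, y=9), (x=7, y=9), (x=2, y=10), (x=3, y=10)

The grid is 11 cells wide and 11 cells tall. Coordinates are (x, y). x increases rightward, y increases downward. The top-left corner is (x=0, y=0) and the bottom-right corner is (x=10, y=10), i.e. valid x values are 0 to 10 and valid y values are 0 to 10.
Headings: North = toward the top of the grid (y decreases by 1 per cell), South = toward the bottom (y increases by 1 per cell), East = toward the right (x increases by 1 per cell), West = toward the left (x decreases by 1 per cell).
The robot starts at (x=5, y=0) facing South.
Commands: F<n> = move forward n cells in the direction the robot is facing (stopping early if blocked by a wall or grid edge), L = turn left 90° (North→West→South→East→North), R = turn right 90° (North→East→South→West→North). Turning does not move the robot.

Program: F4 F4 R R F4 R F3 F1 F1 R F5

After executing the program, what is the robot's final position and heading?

Start: (x=5, y=0), facing South
  F4: move forward 1/4 (blocked), now at (x=5, y=1)
  F4: move forward 0/4 (blocked), now at (x=5, y=1)
  R: turn right, now facing West
  R: turn right, now facing North
  F4: move forward 1/4 (blocked), now at (x=5, y=0)
  R: turn right, now facing East
  F3: move forward 3, now at (x=8, y=0)
  F1: move forward 1, now at (x=9, y=0)
  F1: move forward 1, now at (x=10, y=0)
  R: turn right, now facing South
  F5: move forward 1/5 (blocked), now at (x=10, y=1)
Final: (x=10, y=1), facing South

Answer: Final position: (x=10, y=1), facing South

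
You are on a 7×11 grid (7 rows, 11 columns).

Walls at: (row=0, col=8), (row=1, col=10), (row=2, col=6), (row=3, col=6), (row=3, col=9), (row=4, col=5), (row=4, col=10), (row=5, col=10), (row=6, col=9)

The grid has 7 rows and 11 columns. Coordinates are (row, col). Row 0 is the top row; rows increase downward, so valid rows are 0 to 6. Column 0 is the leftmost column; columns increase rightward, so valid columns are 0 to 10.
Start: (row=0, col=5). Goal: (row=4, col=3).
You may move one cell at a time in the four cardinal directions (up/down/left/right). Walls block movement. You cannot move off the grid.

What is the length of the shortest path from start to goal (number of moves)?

BFS from (row=0, col=5) until reaching (row=4, col=3):
  Distance 0: (row=0, col=5)
  Distance 1: (row=0, col=4), (row=0, col=6), (row=1, col=5)
  Distance 2: (row=0, col=3), (row=0, col=7), (row=1, col=4), (row=1, col=6), (row=2, col=5)
  Distance 3: (row=0, col=2), (row=1, col=3), (row=1, col=7), (row=2, col=4), (row=3, col=5)
  Distance 4: (row=0, col=1), (row=1, col=2), (row=1, col=8), (row=2, col=3), (row=2, col=7), (row=3, col=4)
  Distance 5: (row=0, col=0), (row=1, col=1), (row=1, col=9), (row=2, col=2), (row=2, col=8), (row=3, col=3), (row=3, col=7), (row=4, col=4)
  Distance 6: (row=0, col=9), (row=1, col=0), (row=2, col=1), (row=2, col=9), (row=3, col=2), (row=3, col=8), (row=4, col=3), (row=4, col=7), (row=5, col=4)  <- goal reached here
One shortest path (6 moves): (row=0, col=5) -> (row=0, col=4) -> (row=0, col=3) -> (row=1, col=3) -> (row=2, col=3) -> (row=3, col=3) -> (row=4, col=3)

Answer: Shortest path length: 6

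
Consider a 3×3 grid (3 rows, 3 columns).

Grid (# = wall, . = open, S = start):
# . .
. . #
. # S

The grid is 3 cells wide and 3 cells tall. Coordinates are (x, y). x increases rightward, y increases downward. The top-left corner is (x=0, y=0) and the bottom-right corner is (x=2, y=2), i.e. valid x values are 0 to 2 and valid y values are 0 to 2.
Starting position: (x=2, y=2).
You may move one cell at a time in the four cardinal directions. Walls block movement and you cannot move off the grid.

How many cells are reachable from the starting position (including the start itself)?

BFS flood-fill from (x=2, y=2):
  Distance 0: (x=2, y=2)
Total reachable: 1 (grid has 6 open cells total)

Answer: Reachable cells: 1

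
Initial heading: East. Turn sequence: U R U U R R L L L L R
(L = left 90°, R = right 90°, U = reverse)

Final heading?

Start: East
  U (U-turn (180°)) -> West
  R (right (90° clockwise)) -> North
  U (U-turn (180°)) -> South
  U (U-turn (180°)) -> North
  R (right (90° clockwise)) -> East
  R (right (90° clockwise)) -> South
  L (left (90° counter-clockwise)) -> East
  L (left (90° counter-clockwise)) -> North
  L (left (90° counter-clockwise)) -> West
  L (left (90° counter-clockwise)) -> South
  R (right (90° clockwise)) -> West
Final: West

Answer: Final heading: West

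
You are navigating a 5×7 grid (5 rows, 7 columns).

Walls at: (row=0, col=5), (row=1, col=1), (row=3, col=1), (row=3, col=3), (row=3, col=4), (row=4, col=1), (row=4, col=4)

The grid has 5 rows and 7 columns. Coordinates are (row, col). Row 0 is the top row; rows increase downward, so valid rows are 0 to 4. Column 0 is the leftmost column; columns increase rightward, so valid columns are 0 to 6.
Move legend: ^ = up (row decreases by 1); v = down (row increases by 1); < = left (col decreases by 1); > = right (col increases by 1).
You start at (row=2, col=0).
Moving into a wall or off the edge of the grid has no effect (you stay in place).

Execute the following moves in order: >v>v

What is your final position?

Start: (row=2, col=0)
  > (right): (row=2, col=0) -> (row=2, col=1)
  v (down): blocked, stay at (row=2, col=1)
  > (right): (row=2, col=1) -> (row=2, col=2)
  v (down): (row=2, col=2) -> (row=3, col=2)
Final: (row=3, col=2)

Answer: Final position: (row=3, col=2)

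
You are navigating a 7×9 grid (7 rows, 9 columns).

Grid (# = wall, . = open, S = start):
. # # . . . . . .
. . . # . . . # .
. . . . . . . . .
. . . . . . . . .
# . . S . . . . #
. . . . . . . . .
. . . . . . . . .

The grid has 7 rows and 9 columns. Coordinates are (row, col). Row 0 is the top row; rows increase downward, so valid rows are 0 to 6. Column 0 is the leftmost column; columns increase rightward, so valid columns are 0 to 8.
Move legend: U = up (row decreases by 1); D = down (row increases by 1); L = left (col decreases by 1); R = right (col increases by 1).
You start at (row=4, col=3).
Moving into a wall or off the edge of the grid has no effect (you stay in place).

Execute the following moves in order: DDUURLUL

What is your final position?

Start: (row=4, col=3)
  D (down): (row=4, col=3) -> (row=5, col=3)
  D (down): (row=5, col=3) -> (row=6, col=3)
  U (up): (row=6, col=3) -> (row=5, col=3)
  U (up): (row=5, col=3) -> (row=4, col=3)
  R (right): (row=4, col=3) -> (row=4, col=4)
  L (left): (row=4, col=4) -> (row=4, col=3)
  U (up): (row=4, col=3) -> (row=3, col=3)
  L (left): (row=3, col=3) -> (row=3, col=2)
Final: (row=3, col=2)

Answer: Final position: (row=3, col=2)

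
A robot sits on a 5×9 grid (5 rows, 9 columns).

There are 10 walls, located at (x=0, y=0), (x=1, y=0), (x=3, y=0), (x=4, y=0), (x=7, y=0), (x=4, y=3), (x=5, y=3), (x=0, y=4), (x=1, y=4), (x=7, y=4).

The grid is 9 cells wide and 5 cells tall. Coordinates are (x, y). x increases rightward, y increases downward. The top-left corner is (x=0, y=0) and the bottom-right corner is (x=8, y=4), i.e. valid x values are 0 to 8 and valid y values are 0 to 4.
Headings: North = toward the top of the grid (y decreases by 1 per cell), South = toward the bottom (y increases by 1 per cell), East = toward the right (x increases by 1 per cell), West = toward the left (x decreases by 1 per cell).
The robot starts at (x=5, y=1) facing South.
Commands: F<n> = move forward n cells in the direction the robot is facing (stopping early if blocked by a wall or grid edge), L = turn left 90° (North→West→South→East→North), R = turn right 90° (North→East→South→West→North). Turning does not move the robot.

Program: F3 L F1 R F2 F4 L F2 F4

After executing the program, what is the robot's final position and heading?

Start: (x=5, y=1), facing South
  F3: move forward 1/3 (blocked), now at (x=5, y=2)
  L: turn left, now facing East
  F1: move forward 1, now at (x=6, y=2)
  R: turn right, now facing South
  F2: move forward 2, now at (x=6, y=4)
  F4: move forward 0/4 (blocked), now at (x=6, y=4)
  L: turn left, now facing East
  F2: move forward 0/2 (blocked), now at (x=6, y=4)
  F4: move forward 0/4 (blocked), now at (x=6, y=4)
Final: (x=6, y=4), facing East

Answer: Final position: (x=6, y=4), facing East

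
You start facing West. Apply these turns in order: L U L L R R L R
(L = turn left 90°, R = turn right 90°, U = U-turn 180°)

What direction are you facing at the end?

Start: West
  L (left (90° counter-clockwise)) -> South
  U (U-turn (180°)) -> North
  L (left (90° counter-clockwise)) -> West
  L (left (90° counter-clockwise)) -> South
  R (right (90° clockwise)) -> West
  R (right (90° clockwise)) -> North
  L (left (90° counter-clockwise)) -> West
  R (right (90° clockwise)) -> North
Final: North

Answer: Final heading: North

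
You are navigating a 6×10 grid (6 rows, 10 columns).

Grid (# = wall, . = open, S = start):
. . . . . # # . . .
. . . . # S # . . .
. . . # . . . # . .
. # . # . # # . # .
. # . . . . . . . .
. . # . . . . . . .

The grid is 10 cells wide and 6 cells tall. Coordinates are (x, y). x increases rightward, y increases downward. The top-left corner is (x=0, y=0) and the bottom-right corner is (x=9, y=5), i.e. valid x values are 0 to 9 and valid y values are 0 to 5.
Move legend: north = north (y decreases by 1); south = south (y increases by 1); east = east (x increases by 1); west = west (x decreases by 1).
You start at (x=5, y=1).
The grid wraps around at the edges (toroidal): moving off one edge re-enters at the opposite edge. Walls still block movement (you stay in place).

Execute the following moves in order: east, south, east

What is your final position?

Answer: Final position: (x=6, y=2)

Derivation:
Start: (x=5, y=1)
  east (east): blocked, stay at (x=5, y=1)
  south (south): (x=5, y=1) -> (x=5, y=2)
  east (east): (x=5, y=2) -> (x=6, y=2)
Final: (x=6, y=2)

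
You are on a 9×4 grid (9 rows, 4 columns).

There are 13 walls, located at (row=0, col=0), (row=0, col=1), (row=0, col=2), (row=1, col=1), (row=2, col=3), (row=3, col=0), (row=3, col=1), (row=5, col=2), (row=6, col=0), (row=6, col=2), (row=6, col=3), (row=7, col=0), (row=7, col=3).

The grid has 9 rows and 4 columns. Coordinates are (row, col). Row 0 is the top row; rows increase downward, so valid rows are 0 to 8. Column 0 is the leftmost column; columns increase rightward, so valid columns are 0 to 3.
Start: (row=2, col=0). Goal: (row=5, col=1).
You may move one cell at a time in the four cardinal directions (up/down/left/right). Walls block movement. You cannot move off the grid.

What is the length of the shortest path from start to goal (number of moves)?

Answer: Shortest path length: 6

Derivation:
BFS from (row=2, col=0) until reaching (row=5, col=1):
  Distance 0: (row=2, col=0)
  Distance 1: (row=1, col=0), (row=2, col=1)
  Distance 2: (row=2, col=2)
  Distance 3: (row=1, col=2), (row=3, col=2)
  Distance 4: (row=1, col=3), (row=3, col=3), (row=4, col=2)
  Distance 5: (row=0, col=3), (row=4, col=1), (row=4, col=3)
  Distance 6: (row=4, col=0), (row=5, col=1), (row=5, col=3)  <- goal reached here
One shortest path (6 moves): (row=2, col=0) -> (row=2, col=1) -> (row=2, col=2) -> (row=3, col=2) -> (row=4, col=2) -> (row=4, col=1) -> (row=5, col=1)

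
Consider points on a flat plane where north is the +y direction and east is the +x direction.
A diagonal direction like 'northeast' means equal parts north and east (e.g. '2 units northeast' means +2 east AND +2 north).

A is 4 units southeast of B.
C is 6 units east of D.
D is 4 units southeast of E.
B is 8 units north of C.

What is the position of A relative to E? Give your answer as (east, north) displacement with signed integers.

Answer: A is at (east=14, north=0) relative to E.

Derivation:
Place E at the origin (east=0, north=0).
  D is 4 units southeast of E: delta (east=+4, north=-4); D at (east=4, north=-4).
  C is 6 units east of D: delta (east=+6, north=+0); C at (east=10, north=-4).
  B is 8 units north of C: delta (east=+0, north=+8); B at (east=10, north=4).
  A is 4 units southeast of B: delta (east=+4, north=-4); A at (east=14, north=0).
Therefore A relative to E: (east=14, north=0).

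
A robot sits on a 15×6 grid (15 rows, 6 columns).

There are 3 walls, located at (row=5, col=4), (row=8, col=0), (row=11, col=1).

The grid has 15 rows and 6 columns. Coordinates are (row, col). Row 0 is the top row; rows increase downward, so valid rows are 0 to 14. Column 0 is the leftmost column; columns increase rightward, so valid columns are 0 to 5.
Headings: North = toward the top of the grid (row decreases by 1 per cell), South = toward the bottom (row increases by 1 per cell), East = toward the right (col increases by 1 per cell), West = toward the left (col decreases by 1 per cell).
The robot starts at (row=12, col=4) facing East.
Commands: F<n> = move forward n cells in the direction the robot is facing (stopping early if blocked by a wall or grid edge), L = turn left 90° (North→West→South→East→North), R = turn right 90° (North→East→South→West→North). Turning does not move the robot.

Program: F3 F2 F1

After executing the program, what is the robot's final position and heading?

Start: (row=12, col=4), facing East
  F3: move forward 1/3 (blocked), now at (row=12, col=5)
  F2: move forward 0/2 (blocked), now at (row=12, col=5)
  F1: move forward 0/1 (blocked), now at (row=12, col=5)
Final: (row=12, col=5), facing East

Answer: Final position: (row=12, col=5), facing East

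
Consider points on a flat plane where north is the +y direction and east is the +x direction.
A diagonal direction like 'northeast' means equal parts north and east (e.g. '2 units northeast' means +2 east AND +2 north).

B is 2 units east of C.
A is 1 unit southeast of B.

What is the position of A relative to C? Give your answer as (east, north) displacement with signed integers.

Place C at the origin (east=0, north=0).
  B is 2 units east of C: delta (east=+2, north=+0); B at (east=2, north=0).
  A is 1 unit southeast of B: delta (east=+1, north=-1); A at (east=3, north=-1).
Therefore A relative to C: (east=3, north=-1).

Answer: A is at (east=3, north=-1) relative to C.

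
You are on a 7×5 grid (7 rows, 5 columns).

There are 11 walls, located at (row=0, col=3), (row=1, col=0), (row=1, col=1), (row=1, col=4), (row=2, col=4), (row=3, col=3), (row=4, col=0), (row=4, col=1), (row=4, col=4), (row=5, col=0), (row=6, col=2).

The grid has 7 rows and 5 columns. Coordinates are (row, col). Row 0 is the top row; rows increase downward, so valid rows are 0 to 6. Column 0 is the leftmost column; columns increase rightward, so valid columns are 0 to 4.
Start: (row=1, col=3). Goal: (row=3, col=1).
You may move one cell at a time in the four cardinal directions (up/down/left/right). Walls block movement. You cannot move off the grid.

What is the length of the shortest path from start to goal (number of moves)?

BFS from (row=1, col=3) until reaching (row=3, col=1):
  Distance 0: (row=1, col=3)
  Distance 1: (row=1, col=2), (row=2, col=3)
  Distance 2: (row=0, col=2), (row=2, col=2)
  Distance 3: (row=0, col=1), (row=2, col=1), (row=3, col=2)
  Distance 4: (row=0, col=0), (row=2, col=0), (row=3, col=1), (row=4, col=2)  <- goal reached here
One shortest path (4 moves): (row=1, col=3) -> (row=1, col=2) -> (row=2, col=2) -> (row=2, col=1) -> (row=3, col=1)

Answer: Shortest path length: 4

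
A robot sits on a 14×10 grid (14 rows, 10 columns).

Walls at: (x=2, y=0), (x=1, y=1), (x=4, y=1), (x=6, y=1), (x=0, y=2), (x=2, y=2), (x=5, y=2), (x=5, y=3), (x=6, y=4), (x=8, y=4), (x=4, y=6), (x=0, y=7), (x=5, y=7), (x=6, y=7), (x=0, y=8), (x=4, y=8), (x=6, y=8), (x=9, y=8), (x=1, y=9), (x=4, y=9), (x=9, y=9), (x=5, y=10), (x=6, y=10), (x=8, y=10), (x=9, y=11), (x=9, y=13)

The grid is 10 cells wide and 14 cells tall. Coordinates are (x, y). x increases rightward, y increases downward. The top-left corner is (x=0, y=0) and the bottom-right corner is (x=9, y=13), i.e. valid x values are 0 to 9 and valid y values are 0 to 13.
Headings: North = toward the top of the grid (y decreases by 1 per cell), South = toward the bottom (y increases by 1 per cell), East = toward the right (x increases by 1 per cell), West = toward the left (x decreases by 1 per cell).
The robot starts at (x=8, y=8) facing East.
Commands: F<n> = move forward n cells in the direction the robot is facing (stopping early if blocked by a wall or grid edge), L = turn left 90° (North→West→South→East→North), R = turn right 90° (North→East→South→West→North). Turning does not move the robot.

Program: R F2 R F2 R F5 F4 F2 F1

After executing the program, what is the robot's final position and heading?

Answer: Final position: (x=6, y=9), facing North

Derivation:
Start: (x=8, y=8), facing East
  R: turn right, now facing South
  F2: move forward 1/2 (blocked), now at (x=8, y=9)
  R: turn right, now facing West
  F2: move forward 2, now at (x=6, y=9)
  R: turn right, now facing North
  F5: move forward 0/5 (blocked), now at (x=6, y=9)
  F4: move forward 0/4 (blocked), now at (x=6, y=9)
  F2: move forward 0/2 (blocked), now at (x=6, y=9)
  F1: move forward 0/1 (blocked), now at (x=6, y=9)
Final: (x=6, y=9), facing North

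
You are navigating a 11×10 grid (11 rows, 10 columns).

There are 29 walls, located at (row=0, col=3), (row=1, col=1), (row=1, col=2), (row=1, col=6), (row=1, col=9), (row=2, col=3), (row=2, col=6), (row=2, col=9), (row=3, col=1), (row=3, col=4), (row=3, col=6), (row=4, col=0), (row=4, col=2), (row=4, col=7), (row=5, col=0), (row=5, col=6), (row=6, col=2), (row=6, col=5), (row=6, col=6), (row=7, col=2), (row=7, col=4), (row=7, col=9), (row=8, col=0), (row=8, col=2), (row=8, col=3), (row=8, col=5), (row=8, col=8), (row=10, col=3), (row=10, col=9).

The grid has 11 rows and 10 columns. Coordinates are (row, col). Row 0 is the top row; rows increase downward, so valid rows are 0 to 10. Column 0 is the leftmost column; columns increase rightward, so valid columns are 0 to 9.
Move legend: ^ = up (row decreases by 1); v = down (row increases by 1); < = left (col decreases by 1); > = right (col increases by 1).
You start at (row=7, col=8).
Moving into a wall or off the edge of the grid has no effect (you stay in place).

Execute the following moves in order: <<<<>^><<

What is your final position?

Start: (row=7, col=8)
  < (left): (row=7, col=8) -> (row=7, col=7)
  < (left): (row=7, col=7) -> (row=7, col=6)
  < (left): (row=7, col=6) -> (row=7, col=5)
  < (left): blocked, stay at (row=7, col=5)
  > (right): (row=7, col=5) -> (row=7, col=6)
  ^ (up): blocked, stay at (row=7, col=6)
  > (right): (row=7, col=6) -> (row=7, col=7)
  < (left): (row=7, col=7) -> (row=7, col=6)
  < (left): (row=7, col=6) -> (row=7, col=5)
Final: (row=7, col=5)

Answer: Final position: (row=7, col=5)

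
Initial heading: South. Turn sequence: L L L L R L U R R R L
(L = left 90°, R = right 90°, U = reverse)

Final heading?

Start: South
  L (left (90° counter-clockwise)) -> East
  L (left (90° counter-clockwise)) -> North
  L (left (90° counter-clockwise)) -> West
  L (left (90° counter-clockwise)) -> South
  R (right (90° clockwise)) -> West
  L (left (90° counter-clockwise)) -> South
  U (U-turn (180°)) -> North
  R (right (90° clockwise)) -> East
  R (right (90° clockwise)) -> South
  R (right (90° clockwise)) -> West
  L (left (90° counter-clockwise)) -> South
Final: South

Answer: Final heading: South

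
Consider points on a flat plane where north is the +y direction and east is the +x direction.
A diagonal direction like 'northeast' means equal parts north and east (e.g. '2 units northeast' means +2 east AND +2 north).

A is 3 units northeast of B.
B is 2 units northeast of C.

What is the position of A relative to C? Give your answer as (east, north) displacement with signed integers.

Place C at the origin (east=0, north=0).
  B is 2 units northeast of C: delta (east=+2, north=+2); B at (east=2, north=2).
  A is 3 units northeast of B: delta (east=+3, north=+3); A at (east=5, north=5).
Therefore A relative to C: (east=5, north=5).

Answer: A is at (east=5, north=5) relative to C.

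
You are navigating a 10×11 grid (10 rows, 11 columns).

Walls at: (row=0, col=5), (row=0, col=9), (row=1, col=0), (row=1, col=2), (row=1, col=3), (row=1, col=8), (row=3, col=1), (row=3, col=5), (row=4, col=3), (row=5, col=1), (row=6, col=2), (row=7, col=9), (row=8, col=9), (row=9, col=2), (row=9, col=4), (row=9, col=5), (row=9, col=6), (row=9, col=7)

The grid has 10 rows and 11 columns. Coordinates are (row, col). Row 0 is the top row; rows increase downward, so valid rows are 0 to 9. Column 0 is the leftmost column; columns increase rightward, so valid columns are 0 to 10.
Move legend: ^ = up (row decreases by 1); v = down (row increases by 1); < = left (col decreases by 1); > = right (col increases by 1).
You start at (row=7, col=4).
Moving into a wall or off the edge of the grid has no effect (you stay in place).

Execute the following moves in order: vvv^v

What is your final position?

Start: (row=7, col=4)
  v (down): (row=7, col=4) -> (row=8, col=4)
  v (down): blocked, stay at (row=8, col=4)
  v (down): blocked, stay at (row=8, col=4)
  ^ (up): (row=8, col=4) -> (row=7, col=4)
  v (down): (row=7, col=4) -> (row=8, col=4)
Final: (row=8, col=4)

Answer: Final position: (row=8, col=4)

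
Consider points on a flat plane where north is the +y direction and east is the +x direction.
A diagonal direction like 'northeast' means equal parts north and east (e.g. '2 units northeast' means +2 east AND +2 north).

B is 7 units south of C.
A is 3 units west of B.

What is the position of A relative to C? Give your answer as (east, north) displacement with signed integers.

Answer: A is at (east=-3, north=-7) relative to C.

Derivation:
Place C at the origin (east=0, north=0).
  B is 7 units south of C: delta (east=+0, north=-7); B at (east=0, north=-7).
  A is 3 units west of B: delta (east=-3, north=+0); A at (east=-3, north=-7).
Therefore A relative to C: (east=-3, north=-7).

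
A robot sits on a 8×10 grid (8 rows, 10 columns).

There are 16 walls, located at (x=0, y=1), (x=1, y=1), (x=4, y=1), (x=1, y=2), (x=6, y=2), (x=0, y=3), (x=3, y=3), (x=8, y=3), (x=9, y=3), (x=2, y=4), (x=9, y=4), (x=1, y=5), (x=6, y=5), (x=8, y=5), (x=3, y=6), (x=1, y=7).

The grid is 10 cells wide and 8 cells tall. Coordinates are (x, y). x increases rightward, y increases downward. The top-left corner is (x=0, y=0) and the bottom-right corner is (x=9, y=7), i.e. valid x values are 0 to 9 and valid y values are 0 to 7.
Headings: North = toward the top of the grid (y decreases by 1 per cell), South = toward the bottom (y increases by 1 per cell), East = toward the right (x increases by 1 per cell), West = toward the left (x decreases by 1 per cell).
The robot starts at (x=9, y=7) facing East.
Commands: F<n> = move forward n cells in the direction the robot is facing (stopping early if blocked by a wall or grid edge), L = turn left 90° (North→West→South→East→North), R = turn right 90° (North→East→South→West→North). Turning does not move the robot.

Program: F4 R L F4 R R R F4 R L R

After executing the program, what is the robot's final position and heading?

Start: (x=9, y=7), facing East
  F4: move forward 0/4 (blocked), now at (x=9, y=7)
  R: turn right, now facing South
  L: turn left, now facing East
  F4: move forward 0/4 (blocked), now at (x=9, y=7)
  R: turn right, now facing South
  R: turn right, now facing West
  R: turn right, now facing North
  F4: move forward 2/4 (blocked), now at (x=9, y=5)
  R: turn right, now facing East
  L: turn left, now facing North
  R: turn right, now facing East
Final: (x=9, y=5), facing East

Answer: Final position: (x=9, y=5), facing East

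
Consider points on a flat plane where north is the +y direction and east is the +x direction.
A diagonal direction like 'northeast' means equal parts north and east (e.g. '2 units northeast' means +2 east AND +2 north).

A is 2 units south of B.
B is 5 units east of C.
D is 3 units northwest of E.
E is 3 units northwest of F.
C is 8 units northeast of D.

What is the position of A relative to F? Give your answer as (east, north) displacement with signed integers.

Answer: A is at (east=7, north=12) relative to F.

Derivation:
Place F at the origin (east=0, north=0).
  E is 3 units northwest of F: delta (east=-3, north=+3); E at (east=-3, north=3).
  D is 3 units northwest of E: delta (east=-3, north=+3); D at (east=-6, north=6).
  C is 8 units northeast of D: delta (east=+8, north=+8); C at (east=2, north=14).
  B is 5 units east of C: delta (east=+5, north=+0); B at (east=7, north=14).
  A is 2 units south of B: delta (east=+0, north=-2); A at (east=7, north=12).
Therefore A relative to F: (east=7, north=12).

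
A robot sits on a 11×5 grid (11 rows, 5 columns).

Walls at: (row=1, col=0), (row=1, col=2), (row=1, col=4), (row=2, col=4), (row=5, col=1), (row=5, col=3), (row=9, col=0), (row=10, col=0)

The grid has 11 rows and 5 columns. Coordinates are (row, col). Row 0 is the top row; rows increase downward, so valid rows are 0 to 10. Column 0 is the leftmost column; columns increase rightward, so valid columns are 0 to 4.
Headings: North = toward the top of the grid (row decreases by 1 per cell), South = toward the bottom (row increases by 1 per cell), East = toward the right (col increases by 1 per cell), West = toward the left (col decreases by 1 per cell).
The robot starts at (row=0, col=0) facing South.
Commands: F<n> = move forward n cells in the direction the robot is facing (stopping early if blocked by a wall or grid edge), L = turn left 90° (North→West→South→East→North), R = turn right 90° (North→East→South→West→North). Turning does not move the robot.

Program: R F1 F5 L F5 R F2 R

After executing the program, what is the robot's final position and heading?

Answer: Final position: (row=0, col=0), facing North

Derivation:
Start: (row=0, col=0), facing South
  R: turn right, now facing West
  F1: move forward 0/1 (blocked), now at (row=0, col=0)
  F5: move forward 0/5 (blocked), now at (row=0, col=0)
  L: turn left, now facing South
  F5: move forward 0/5 (blocked), now at (row=0, col=0)
  R: turn right, now facing West
  F2: move forward 0/2 (blocked), now at (row=0, col=0)
  R: turn right, now facing North
Final: (row=0, col=0), facing North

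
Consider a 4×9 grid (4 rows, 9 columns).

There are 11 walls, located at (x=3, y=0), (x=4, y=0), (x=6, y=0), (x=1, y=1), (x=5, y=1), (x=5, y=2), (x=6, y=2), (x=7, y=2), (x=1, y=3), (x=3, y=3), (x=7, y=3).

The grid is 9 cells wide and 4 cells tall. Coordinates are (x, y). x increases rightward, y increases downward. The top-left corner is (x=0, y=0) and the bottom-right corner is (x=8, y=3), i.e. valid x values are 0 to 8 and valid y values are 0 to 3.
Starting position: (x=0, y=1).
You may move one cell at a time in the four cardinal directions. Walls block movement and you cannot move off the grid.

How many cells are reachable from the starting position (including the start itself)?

Answer: Reachable cells: 17

Derivation:
BFS flood-fill from (x=0, y=1):
  Distance 0: (x=0, y=1)
  Distance 1: (x=0, y=0), (x=0, y=2)
  Distance 2: (x=1, y=0), (x=1, y=2), (x=0, y=3)
  Distance 3: (x=2, y=0), (x=2, y=2)
  Distance 4: (x=2, y=1), (x=3, y=2), (x=2, y=3)
  Distance 5: (x=3, y=1), (x=4, y=2)
  Distance 6: (x=4, y=1), (x=4, y=3)
  Distance 7: (x=5, y=3)
  Distance 8: (x=6, y=3)
Total reachable: 17 (grid has 25 open cells total)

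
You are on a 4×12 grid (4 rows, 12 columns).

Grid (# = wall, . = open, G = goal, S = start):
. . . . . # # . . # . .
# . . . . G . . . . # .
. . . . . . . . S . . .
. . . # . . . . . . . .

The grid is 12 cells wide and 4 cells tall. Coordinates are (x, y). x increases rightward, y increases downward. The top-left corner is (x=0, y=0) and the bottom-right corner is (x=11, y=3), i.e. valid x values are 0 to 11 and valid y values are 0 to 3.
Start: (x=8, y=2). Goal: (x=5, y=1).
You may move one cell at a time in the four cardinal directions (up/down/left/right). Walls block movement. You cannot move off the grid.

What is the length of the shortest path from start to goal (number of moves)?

BFS from (x=8, y=2) until reaching (x=5, y=1):
  Distance 0: (x=8, y=2)
  Distance 1: (x=8, y=1), (x=7, y=2), (x=9, y=2), (x=8, y=3)
  Distance 2: (x=8, y=0), (x=7, y=1), (x=9, y=1), (x=6, y=2), (x=10, y=2), (x=7, y=3), (x=9, y=3)
  Distance 3: (x=7, y=0), (x=6, y=1), (x=5, y=2), (x=11, y=2), (x=6, y=3), (x=10, y=3)
  Distance 4: (x=5, y=1), (x=11, y=1), (x=4, y=2), (x=5, y=3), (x=11, y=3)  <- goal reached here
One shortest path (4 moves): (x=8, y=2) -> (x=7, y=2) -> (x=6, y=2) -> (x=5, y=2) -> (x=5, y=1)

Answer: Shortest path length: 4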